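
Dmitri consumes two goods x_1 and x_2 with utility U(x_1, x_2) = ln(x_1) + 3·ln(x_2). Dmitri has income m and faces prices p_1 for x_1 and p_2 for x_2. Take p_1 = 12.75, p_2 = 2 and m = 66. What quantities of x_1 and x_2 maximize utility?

At p_1=12.75, p_2=2, m=66: x_1* = 0.25·66/12.75 = 1.2941, x_2* = 24.75.

x_1* = 1.2941, x_2* = 24.75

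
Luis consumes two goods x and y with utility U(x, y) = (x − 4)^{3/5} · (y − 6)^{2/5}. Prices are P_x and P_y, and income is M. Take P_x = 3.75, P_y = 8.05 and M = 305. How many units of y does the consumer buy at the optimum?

Let x' = x−4, y' = y−6. MRS = (3/2)·y'/x' = P_x/P_y.
Substituting into the budget: x* = 4 + 0.6·(M − 4·P_x − 6·P_y)/P_x, and y* = 6 + 0.4·(…)/P_y.
Discretionary income = 305 − 4·3.75 − 6·8.05 = 241.7; y* = 6 + 0.4·241.7/8.05 = 18.0099.

y* = 18.0099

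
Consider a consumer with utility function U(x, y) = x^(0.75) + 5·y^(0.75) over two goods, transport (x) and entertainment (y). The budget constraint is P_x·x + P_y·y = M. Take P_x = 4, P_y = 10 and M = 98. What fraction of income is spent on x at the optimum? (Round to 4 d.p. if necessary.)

share on x = 0.0244

MRS = MU_x/MU_y = (1/5)·(y/x)^(0.25). Set equal to P_x/P_y.
Solve for the ratio: y/x = [5·P_x/P_y]^(4).
Substitute y = (y/x)·x into the budget: x* = M/(P_x + P_y·(y/x)).
Numerically y/x = 16, so x* = 98/(4 + 10·16) = 0.5976 and y* = 16·0.5976 = 9.561.
Expenditure on x: 4·0.5976 = 2.3902; share = 0.0244.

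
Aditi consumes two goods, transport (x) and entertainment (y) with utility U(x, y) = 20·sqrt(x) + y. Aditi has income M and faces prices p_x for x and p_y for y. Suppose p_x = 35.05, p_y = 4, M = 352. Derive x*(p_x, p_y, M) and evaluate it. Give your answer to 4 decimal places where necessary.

x* = 1.3024

Solve: √x = 10·p_y/p_x, so x*(p_x,p_y) = (10·p_y/p_x)², and y* = (M − p_x·x*)/p_y.
Plugging in: x* = (10·4/35.05)² = 1.3024.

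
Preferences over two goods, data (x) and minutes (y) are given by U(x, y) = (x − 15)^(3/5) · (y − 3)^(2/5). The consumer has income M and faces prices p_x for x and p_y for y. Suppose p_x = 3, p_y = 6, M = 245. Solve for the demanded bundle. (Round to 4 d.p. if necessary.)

This is Cobb-Douglas in (x−15, y−3): tangency gives 0.6·p_y·(y−3) = 0.4·p_x·(x−15).
After buying the subsistence bundle (15, 3), a share 0.6 of the remaining income goes to x: x* = 15 + 0.6·(M − 15p_x − 3p_y)/p_x.
Discretionary income = 245 − 15·3 − 3·6 = 182; x* = 15 + 0.6·182/3 = 51.4; y* = 3 + 0.4·182/6 = 15.1333.

x* = 51.4, y* = 15.1333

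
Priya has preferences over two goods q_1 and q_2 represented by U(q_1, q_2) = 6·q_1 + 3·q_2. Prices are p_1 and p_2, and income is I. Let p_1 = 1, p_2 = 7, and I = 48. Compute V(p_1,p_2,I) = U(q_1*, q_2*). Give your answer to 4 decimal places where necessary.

Linear utility — the consumer picks whichever good has higher MU/price: 6/1 = 6 vs 3/7 = 0.4286.
q_1 gives more utility per dollar, so spend all income on q_1: q_1* = I/p_1, q_2* = 0.
Numerically: q_1* = 48, q_2* = 0.
Utility at the optimum: U(48, 0) = 288.

V = 288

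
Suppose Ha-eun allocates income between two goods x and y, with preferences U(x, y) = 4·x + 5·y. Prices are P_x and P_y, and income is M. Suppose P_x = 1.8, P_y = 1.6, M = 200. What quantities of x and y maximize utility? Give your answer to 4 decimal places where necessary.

Perfect substitutes: compare marginal utility per dollar. 4/P_x vs 5/P_y → 2.2222 vs 3.125.
y gives more utility per dollar, so spend all income on y: y* = M/P_y, x* = 0.
Numerically: x* = 0, y* = 125.

x* = 0, y* = 125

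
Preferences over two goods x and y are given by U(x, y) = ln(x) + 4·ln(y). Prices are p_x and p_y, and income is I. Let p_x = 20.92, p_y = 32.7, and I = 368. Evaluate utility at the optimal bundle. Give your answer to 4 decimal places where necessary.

V = 10.0482

MU_x/MU_y = (y)/(4·x); tangency sets this equal to p_x/p_y.
So p_y·y = 4·p_x·x; combined with the budget, a share 0.2 of income goes to x.
Demand: x*(p_x,p_y,I) = 0.2·I/p_x and y* = 0.8·I/p_y.
At p_x=20.92, p_y=32.7, I=368: x* = 0.2·368/20.92 = 3.5182, y* = 9.0031.
Utility at the optimum: U(3.5182, 9.0031) = 10.0482.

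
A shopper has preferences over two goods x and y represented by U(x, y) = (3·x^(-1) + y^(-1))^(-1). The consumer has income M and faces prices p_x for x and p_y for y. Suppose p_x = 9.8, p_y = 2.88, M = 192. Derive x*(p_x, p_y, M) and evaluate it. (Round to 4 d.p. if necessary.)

x* = 14.9216

Numerically y/x = 1.065016, so x* = 192/(9.8 + 2.88·1.065016) = 14.9216.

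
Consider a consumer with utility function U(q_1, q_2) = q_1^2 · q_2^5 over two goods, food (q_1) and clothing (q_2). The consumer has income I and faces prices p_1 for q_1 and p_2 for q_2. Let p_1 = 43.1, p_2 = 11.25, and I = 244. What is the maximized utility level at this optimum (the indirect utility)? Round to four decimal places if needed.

V = 2334723.0163

MU_q_1/MU_q_2 = (2·q_2)/(5·q_1); tangency sets this equal to p_1/p_2.
So 2·p_2·q_2 = 5·p_1·q_1; combined with the budget, a share 2/7 of income goes to q_1.
Demand: q_1*(p_1,p_2,I) = 2/7·I/p_1 and q_2* = 5/7·I/p_2.
At p_1=43.1, p_2=11.25, I=244: q_1* = 2/7·244/43.1 = 1.6175, q_2* = 15.4921.
Utility at the optimum: U(1.6175, 15.4921) = 2334723.0163.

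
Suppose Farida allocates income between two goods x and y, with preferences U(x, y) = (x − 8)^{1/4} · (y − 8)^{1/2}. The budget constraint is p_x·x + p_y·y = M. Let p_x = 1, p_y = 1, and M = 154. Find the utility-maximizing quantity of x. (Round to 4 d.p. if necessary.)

Let x' = x−8, y' = y−8. MRS = (1/2)·y'/x' = p_x/p_y.
Substituting into the budget: x* = 8 + 1/3·(M − 8·p_x − 8·p_y)/p_x, and y* = 8 + 2/3·(…)/p_y.
Discretionary income = 154 − 8·1 − 8·1 = 138; x* = 8 + 1/3·138/1 = 54.

x* = 54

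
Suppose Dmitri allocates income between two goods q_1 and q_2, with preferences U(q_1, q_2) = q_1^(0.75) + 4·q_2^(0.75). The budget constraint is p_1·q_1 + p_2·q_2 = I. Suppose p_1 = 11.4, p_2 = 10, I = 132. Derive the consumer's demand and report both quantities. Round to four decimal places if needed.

q_1* = 0.0304, q_2* = 13.1653

MRS = MU_q_1/MU_q_2 = (1/4)·(q_2/q_1)^(0.25). Set equal to p_1/p_2.
Solve for the ratio: q_2/q_1 = [4·p_1/p_2]^(4).
Substitute q_2 = (q_2/q_1)·q_1 into the budget: q_1* = I/(p_1 + p_2·(q_2/q_1)).
Numerically q_2/q_1 = 432.373801, so q_1* = 132/(11.4 + 10·432.373801) = 0.0304 and q_2* = 432.373801·0.0304 = 13.1653.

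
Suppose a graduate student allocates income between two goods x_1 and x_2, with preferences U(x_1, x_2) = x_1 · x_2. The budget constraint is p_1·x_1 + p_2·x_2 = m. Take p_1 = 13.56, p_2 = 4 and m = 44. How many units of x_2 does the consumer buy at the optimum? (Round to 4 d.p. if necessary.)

x_2* = 5.5

Demand: x_1*(p_1,p_2,m) = 0.5·m/p_1 and x_2* = 0.5·m/p_2.
At p_1=13.56, p_2=4, m=44: x_2* = 0.5·44/4 = 5.5.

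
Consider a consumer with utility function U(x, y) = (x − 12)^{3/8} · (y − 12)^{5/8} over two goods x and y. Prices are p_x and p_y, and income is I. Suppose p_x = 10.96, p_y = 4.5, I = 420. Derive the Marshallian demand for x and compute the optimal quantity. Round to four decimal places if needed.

x* = 20.0228

Let x' = x−12, y' = y−12. MRS = (3/5)·y'/x' = p_x/p_y.
After buying the subsistence bundle (12, 12), a share 0.375 of the remaining income goes to x: x* = 12 + 0.375·(I − 12p_x − 12p_y)/p_x.
Discretionary income = 420 − 12·10.96 − 12·4.5 = 234.48; x* = 12 + 0.375·234.48/10.96 = 20.0228.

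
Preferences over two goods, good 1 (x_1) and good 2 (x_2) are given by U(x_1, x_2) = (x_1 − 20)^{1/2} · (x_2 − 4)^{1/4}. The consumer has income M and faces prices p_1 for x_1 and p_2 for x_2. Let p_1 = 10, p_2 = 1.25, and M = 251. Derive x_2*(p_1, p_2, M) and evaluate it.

MRS = 2·(x_2−4)/(x_1−20). Tangency with p_1/p_2 gives x_2−4 = (1/2)·(p_1/p_2)·(x_1−20).
Substituting into the budget: x_1* = 20 + 2/3·(M − 20·p_1 − 4·p_2)/p_1, and x_2* = 4 + 1/3·(…)/p_2.
Discretionary income = 251 − 20·10 − 4·1.25 = 46; x_2* = 4 + 1/3·46/1.25 = 16.2667.

x_2* = 16.2667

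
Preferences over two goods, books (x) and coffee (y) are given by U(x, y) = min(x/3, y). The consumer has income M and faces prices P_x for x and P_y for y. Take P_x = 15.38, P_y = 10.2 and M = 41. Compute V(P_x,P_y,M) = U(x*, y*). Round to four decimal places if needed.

V = 0.7277

With perfect complements, no substitution: consume in ratio x:y = 3:1.
Budget: P_x·x + P_y·(1/3)·x = M, so (3·P_x + P_y)·x = 3·M.
Demand: x*(P_x,P_y,M) = 3·M/(3·P_x + P_y), y* = M/(3·P_x + P_y).
Here 3·15.38 + 10.2 = 56.34, giving x* = 2.1832 and y* = 0.7277.
Utility at the optimum: U(2.1832, 0.7277) = 0.7277.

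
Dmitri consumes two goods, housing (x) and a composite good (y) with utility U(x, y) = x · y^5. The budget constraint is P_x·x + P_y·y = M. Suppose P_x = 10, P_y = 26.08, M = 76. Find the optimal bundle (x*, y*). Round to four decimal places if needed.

Tangency: MRS = (1/5)·y/x = P_x/P_y.
Rearranging, P_y·y = 5·P_x·x. Substituting into the budget gives P_x·x·(1 + 5) = M.
Demand: x*(P_x,P_y,M) = 1/6·M/P_x and y* = 5/6·M/P_y.
At P_x=10, P_y=26.08, M=76: x* = 1/6·76/10 = 1.2667, y* = 2.4284.

x* = 1.2667, y* = 2.4284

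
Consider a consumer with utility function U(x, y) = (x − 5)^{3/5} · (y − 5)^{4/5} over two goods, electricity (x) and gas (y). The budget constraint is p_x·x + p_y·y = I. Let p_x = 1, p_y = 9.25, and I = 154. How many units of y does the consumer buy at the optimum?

y* = 11.3475

Substituting into the budget: x* = 5 + 3/7·(I − 5·p_x − 5·p_y)/p_x, and y* = 5 + 4/7·(…)/p_y.
Discretionary income = 154 − 5·1 − 5·9.25 = 102.75; y* = 5 + 4/7·102.75/9.25 = 11.3475.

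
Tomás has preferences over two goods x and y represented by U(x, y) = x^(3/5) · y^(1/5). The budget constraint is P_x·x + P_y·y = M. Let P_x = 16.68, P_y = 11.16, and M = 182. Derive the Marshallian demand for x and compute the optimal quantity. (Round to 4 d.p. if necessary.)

x* = 8.1835

Demand: x*(P_x,P_y,M) = 0.75·M/P_x and y* = 0.25·M/P_y.
At P_x=16.68, P_y=11.16, M=182: x* = 0.75·182/16.68 = 8.1835.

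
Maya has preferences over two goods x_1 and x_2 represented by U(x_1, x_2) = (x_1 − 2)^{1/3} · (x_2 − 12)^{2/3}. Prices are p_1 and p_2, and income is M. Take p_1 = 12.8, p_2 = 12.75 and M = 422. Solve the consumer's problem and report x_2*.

x_2* = 24.7268

This is Cobb-Douglas in (x_1−2, x_2−12): tangency gives 1/3·p_2·(x_2−12) = 2/3·p_1·(x_1−2).
Substituting into the budget: x_1* = 2 + 1/3·(M − 2·p_1 − 12·p_2)/p_1, and x_2* = 12 + 2/3·(…)/p_2.
Discretionary income = 422 − 2·12.8 − 12·12.75 = 243.4; x_2* = 12 + 2/3·243.4/12.75 = 24.7268.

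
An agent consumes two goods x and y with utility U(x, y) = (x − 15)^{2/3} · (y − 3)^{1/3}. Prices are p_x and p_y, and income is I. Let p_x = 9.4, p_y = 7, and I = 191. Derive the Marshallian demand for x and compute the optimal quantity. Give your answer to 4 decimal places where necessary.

This is Cobb-Douglas in (x−15, y−3): tangency gives 2/3·p_y·(y−3) = 1/3·p_x·(x−15).
After buying the subsistence bundle (15, 3), a share 2/3 of the remaining income goes to x: x* = 15 + 2/3·(I − 15p_x − 3p_y)/p_x.
Discretionary income = 191 − 15·9.4 − 3·7 = 29; x* = 15 + 2/3·29/9.4 = 17.0567.

x* = 17.0567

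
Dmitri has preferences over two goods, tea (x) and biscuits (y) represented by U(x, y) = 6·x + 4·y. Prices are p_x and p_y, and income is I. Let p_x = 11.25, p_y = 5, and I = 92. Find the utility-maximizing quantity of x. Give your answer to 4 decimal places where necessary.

Perfect substitutes: compare marginal utility per dollar. 6/p_x vs 4/p_y → 0.5333 vs 0.8.
y gives more utility per dollar, so spend all income on y: y* = I/p_y, x* = 0.
Numerically: x* = 0, y* = 18.4.

x* = 0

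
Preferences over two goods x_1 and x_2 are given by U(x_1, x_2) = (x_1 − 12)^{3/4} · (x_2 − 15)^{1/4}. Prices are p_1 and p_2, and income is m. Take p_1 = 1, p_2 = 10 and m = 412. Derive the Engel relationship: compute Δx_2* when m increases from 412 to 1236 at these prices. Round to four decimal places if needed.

Let x_1' = x_1−12, x_2' = x_2−15. MRS = 3·x_2'/x_1' = p_1/p_2.
After buying the subsistence bundle (12, 15), a share 0.75 of the remaining income goes to x_1: x_1* = 12 + 0.75·(m − 12p_1 − 15p_2)/p_1.
Discretionary income = 412 − 12·1 − 15·10 = 250; x_2* = 15 + 0.25·250/10 = 21.25.
At m' = 1236: x_2* = 41.85. Change: 41.85 − 21.25 = 20.6.

Δx_2* = 20.6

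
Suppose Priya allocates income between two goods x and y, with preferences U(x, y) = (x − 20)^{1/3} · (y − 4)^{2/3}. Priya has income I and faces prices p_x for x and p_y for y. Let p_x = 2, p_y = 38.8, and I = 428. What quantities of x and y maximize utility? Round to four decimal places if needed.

Substituting into the budget: x* = 20 + 1/3·(I − 20·p_x − 4·p_y)/p_x, and y* = 4 + 2/3·(…)/p_y.
Discretionary income = 428 − 20·2 − 4·38.8 = 232.8; x* = 20 + 1/3·232.8/2 = 58.8; y* = 4 + 2/3·232.8/38.8 = 8.

x* = 58.8, y* = 8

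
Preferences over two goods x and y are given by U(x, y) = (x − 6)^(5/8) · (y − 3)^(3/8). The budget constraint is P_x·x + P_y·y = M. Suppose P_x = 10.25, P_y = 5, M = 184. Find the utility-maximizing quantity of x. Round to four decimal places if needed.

x* = 12.5549

Let x' = x−6, y' = y−3. MRS = (5/3)·y'/x' = P_x/P_y.
After buying the subsistence bundle (6, 3), a share 0.625 of the remaining income goes to x: x* = 6 + 0.625·(M − 6P_x − 3P_y)/P_x.
Discretionary income = 184 − 6·10.25 − 3·5 = 107.5; x* = 6 + 0.625·107.5/10.25 = 12.5549.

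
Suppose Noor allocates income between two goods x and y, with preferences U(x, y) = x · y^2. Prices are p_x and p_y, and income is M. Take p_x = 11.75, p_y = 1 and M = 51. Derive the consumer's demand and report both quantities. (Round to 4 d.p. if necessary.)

MU_x/MU_y = (y)/(2·x); tangency sets this equal to p_x/p_y.
Rearranging, p_y·y = 2·p_x·x. Substituting into the budget gives p_x·x·(1 + 2) = M.
Demand: x*(p_x,p_y,M) = 1/3·M/p_x and y* = 2/3·M/p_y.
At p_x=11.75, p_y=1, M=51: x* = 1/3·51/11.75 = 1.4468, y* = 34.

x* = 1.4468, y* = 34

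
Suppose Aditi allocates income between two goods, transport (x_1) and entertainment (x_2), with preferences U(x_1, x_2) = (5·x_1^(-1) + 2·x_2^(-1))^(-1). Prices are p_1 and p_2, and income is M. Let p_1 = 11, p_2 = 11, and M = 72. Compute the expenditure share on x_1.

share on x_1 = 0.6126

From the CES first-order condition, (5/2)·(x_2/x_1)^(2) = p_1/p_2.
Solve for the ratio: x_2/x_1 = [(2/5)·p_1/p_2]^(0.5).
With the ratio pinned down, the budget gives x_1* = M/(p_1 + p_2·(x_2/x_1)) and x_2* = (x_2/x_1)·x_1*.
Numerically x_2/x_1 = 0.632456, so x_1* = 72/(11 + 11·0.632456) = 4.0096 and x_2* = 0.632456·4.0096 = 2.5359.
Expenditure on x_1: 11·4.0096 = 44.1053; share = 0.6126.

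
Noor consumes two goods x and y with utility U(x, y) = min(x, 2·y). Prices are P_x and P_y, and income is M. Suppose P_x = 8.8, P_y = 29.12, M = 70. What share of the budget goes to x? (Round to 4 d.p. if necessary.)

share on x = 0.3767

With perfect complements, no substitution: consume in ratio x:y = 2:1.
Budget: P_x·x + P_y·(1/2)·x = M, so (2·P_x + P_y)·x = 2·M.
Demand: x*(P_x,P_y,M) = 2·M/(2·P_x + P_y), y* = M/(2·P_x + P_y).
Here 2·8.8 + 29.12 = 46.72, giving x* = 2.9966 and y* = 1.4983.
Expenditure on x: 8.8·2.9966 = 26.3699; share = 0.3767.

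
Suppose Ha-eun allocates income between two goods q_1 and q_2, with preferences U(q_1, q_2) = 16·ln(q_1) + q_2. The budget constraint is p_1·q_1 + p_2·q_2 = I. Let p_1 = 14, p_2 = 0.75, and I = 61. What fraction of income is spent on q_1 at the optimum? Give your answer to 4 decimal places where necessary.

Set MRS = p_1/p_2: (16/q_1)/1 = p_1/p_2.
So q_1*(p_1,p_2) = 16·p_2/p_1, independent of income; and q_2* = (I − 16·p_2)/p_2.
At the given prices: q_1* = 16·0.75/14 = 0.8571, and q_2* = 65.3333.
Expenditure on q_1: 14·0.8571 = 12; share = 0.1967.

share on q_1 = 0.1967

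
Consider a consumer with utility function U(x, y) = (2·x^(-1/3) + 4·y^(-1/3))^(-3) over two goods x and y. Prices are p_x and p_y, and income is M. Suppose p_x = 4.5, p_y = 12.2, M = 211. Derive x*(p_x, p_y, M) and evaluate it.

MU_x ∝ 2·x^(-4/3), MU_y ∝ 4·y^(-4/3), so MRS = (1/2)·(y/x)^(4/3) = p_x/p_y.
Hence y/x = (2·p_x/p_y)^(1/(4/3)), i.e. raised to the 0.75 power.
With the ratio pinned down, the budget gives x* = M/(p_x + p_y·(y/x)) and y* = (y/x)·x*.
Numerically y/x = 0.795998, so x* = 211/(4.5 + 12.2·0.795998) = 14.8475.

x* = 14.8475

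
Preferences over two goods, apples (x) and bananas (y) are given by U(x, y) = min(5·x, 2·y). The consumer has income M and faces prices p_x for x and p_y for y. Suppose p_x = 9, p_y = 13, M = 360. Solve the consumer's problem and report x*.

With perfect complements, no substitution: consume in ratio x:y = 2:5.
Budget: p_x·x + p_y·(5/2)·x = M, so (2·p_x + 5·p_y)·x = 2·M.
Demand: x*(p_x,p_y,M) = 2·M/(2·p_x + 5·p_y), y* = 5·M/(2·p_x + 5·p_y).
Here 2·9 + 5·13 = 83, giving x* = 8.6747.

x* = 8.6747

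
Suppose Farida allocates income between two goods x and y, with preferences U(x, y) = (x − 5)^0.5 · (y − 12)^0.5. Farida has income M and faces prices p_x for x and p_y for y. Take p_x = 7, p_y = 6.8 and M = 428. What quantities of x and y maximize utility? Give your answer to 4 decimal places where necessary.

x* = 27.2429, y* = 34.8971

This is Cobb-Douglas in (x−5, y−12): tangency gives 0.5·p_y·(y−12) = 0.5·p_x·(x−5).
After buying the subsistence bundle (5, 12), a share 0.5 of the remaining income goes to x: x* = 5 + 0.5·(M − 5p_x − 12p_y)/p_x.
Discretionary income = 428 − 5·7 − 12·6.8 = 311.4; x* = 5 + 0.5·311.4/7 = 27.2429; y* = 12 + 0.5·311.4/6.8 = 34.8971.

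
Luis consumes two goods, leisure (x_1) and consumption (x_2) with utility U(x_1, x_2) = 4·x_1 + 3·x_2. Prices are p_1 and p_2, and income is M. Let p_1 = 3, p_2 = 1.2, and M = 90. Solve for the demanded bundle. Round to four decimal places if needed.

Numerically: x_1* = 0, x_2* = 75.

x_1* = 0, x_2* = 75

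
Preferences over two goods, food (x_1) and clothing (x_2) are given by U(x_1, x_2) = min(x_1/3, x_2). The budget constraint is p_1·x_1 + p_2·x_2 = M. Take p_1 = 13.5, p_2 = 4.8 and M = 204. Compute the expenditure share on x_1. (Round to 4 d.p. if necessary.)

Here 3·13.5 + 4.8 = 45.3, giving x_1* = 13.5099 and x_2* = 4.5033.
Expenditure on x_1: 13.5·13.5099 = 182.3841; share = 0.894.

share on x_1 = 0.894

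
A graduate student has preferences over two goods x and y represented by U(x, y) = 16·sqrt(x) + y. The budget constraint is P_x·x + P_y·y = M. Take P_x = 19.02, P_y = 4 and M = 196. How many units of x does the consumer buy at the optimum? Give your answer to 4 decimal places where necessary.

Utility is quasi-linear in y; the FOC for x is 8/√x = P_x/P_y.
Thus x* = (8·P_y/P_x)² — independent of M — with the rest of income spent on y.
Plugging in: x* = (8·4/19.02)² = 2.8306.

x* = 2.8306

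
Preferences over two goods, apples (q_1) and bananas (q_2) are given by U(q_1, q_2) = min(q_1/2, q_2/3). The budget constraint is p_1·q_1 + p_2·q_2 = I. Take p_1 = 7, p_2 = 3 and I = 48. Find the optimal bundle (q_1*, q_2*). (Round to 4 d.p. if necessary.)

q_1* = 4.1739, q_2* = 6.2609

Leontief preferences: the optimum is at the kink where q_1/2 = q_2/3, i.e. q_2 = (3/2)·q_1.
Budget: p_1·q_1 + p_2·(3/2)·q_1 = I, so (2·p_1 + 3·p_2)·q_1 = 2·I.
Demand: q_1*(p_1,p_2,I) = 2·I/(2·p_1 + 3·p_2), q_2* = 3·I/(2·p_1 + 3·p_2).
Here 2·7 + 3·3 = 23, giving q_1* = 4.1739 and q_2* = 6.2609.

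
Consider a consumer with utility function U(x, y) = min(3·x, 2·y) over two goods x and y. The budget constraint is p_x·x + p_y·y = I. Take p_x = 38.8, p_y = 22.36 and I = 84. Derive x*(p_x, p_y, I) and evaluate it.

x* = 1.1612

Demand: x*(p_x,p_y,I) = 2·I/(2·p_x + 3·p_y), y* = 3·I/(2·p_x + 3·p_y).
Here 2·38.8 + 3·22.36 = 144.68, giving x* = 1.1612.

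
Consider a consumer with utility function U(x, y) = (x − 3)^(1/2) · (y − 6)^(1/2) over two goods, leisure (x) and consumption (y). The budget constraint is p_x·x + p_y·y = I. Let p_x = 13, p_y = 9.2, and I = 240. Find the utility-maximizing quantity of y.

y* = 13.9239

Let x' = x−3, y' = y−6. MRS = y'/x' = p_x/p_y.
Substituting into the budget: x* = 3 + 0.5·(I − 3·p_x − 6·p_y)/p_x, and y* = 6 + 0.5·(…)/p_y.
Discretionary income = 240 − 3·13 − 6·9.2 = 145.8; y* = 6 + 0.5·145.8/9.2 = 13.9239.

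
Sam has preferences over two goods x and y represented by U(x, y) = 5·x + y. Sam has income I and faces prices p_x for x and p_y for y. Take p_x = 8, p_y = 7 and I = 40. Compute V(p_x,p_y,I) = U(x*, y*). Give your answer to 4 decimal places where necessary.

V = 25

Linear utility — the consumer picks whichever good has higher MU/price: 5/8 = 0.625 vs 1/7 = 0.1429.
x gives more utility per dollar, so spend all income on x: x* = I/p_x, y* = 0.
Numerically: x* = 5, y* = 0.
Utility at the optimum: U(5, 0) = 25.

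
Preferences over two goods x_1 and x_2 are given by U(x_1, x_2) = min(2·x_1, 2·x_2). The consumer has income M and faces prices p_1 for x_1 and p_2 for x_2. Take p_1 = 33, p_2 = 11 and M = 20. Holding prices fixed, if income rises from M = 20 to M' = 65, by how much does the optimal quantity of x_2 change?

Δx_2* = 1.0227

Here 2·33 + 2·11 = 88, giving x_2* = 0.4545.
At M' = 65: x_2* = 1.4773. Change: 1.4773 − 0.4545 = 1.0227.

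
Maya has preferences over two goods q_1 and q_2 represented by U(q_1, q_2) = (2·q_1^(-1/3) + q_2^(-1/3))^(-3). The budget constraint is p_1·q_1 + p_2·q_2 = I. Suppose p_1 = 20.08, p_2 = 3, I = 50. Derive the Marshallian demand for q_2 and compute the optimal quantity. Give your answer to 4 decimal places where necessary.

q_2* = 4.4983

MRS = MU_q_1/MU_q_2 = 2·(q_2/q_1)^(4/3). Set equal to p_1/p_2.
Solve for the ratio: q_2/q_1 = [(1/2)·p_1/p_2]^(0.75).
With the ratio pinned down, the budget gives q_1* = I/(p_1 + p_2·(q_2/q_1)) and q_2* = (q_2/q_1)·q_1*.
Numerically q_2/q_1 = 2.47434, so q_1* = 50/(20.08 + 3·2.47434) = 1.818 and q_2* = 2.47434·1.818 = 4.4983.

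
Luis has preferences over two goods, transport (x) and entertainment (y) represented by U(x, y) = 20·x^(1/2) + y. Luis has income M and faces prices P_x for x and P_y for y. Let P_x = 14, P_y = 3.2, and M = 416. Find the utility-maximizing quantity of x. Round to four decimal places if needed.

Thus x* = (10·P_y/P_x)² — independent of M — with the rest of income spent on y.
Plugging in: x* = (10·3.2/14)² = 5.2245.

x* = 5.2245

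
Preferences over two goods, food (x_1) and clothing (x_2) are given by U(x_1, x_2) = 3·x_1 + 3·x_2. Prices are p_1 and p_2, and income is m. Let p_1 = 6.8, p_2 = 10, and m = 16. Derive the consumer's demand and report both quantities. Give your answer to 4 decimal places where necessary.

x_1* = 2.3529, x_2* = 0

Perfect substitutes: compare marginal utility per dollar. 3/p_1 vs 3/p_2 → 0.4412 vs 0.3.
x_1 gives more utility per dollar, so spend all income on x_1: x_1* = m/p_1, x_2* = 0.
Numerically: x_1* = 2.3529, x_2* = 0.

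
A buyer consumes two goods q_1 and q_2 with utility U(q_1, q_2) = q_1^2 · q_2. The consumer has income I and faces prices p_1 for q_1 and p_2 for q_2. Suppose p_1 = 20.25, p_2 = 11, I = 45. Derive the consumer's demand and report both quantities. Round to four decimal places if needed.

q_1* = 1.4815, q_2* = 1.3636

The MRS is 2·q_2/q_1. Set MRS = p_1/p_2.
Rearranging, p_2·q_2 = (1/2)·p_1·q_1. Substituting into the budget gives p_1·q_1·(1 + (1/2)) = I.
Demand: q_1*(p_1,p_2,I) = 2/3·I/p_1 and q_2* = 1/3·I/p_2.
At p_1=20.25, p_2=11, I=45: q_1* = 2/3·45/20.25 = 1.4815, q_2* = 1.3636.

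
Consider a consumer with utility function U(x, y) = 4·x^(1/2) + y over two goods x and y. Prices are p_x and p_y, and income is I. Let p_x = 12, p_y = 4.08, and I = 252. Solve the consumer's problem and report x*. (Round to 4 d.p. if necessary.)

Plugging in: x* = (2·4.08/12)² = 0.4624.

x* = 0.4624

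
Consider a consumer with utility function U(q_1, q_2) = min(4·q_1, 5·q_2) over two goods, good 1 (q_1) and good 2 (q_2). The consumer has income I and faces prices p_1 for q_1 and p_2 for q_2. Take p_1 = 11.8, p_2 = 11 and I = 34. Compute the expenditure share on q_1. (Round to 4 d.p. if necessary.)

Leontief preferences: the optimum is at the kink where q_1/5 = q_2/4, i.e. q_2 = (4/5)·q_1.
Budget: p_1·q_1 + p_2·(4/5)·q_1 = I, so (5·p_1 + 4·p_2)·q_1 = 5·I.
Demand: q_1*(p_1,p_2,I) = 5·I/(5·p_1 + 4·p_2), q_2* = 4·I/(5·p_1 + 4·p_2).
Here 5·11.8 + 4·11 = 103, giving q_1* = 1.6505 and q_2* = 1.3204.
Expenditure on q_1: 11.8·1.6505 = 19.4757; share = 0.5728.

share on q_1 = 0.5728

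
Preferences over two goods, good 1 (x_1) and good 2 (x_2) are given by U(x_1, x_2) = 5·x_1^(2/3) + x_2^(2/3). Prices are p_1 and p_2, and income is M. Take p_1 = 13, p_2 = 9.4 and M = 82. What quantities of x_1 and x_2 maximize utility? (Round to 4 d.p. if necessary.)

x_1* = 6.2126, x_2* = 0.1315

From the CES first-order condition, 5·(x_2/x_1)^(1/3) = p_1/p_2.
Solve for the ratio: x_2/x_1 = [(1/5)·p_1/p_2]^(3).
Substitute x_2 = (x_2/x_1)·x_1 into the budget: x_1* = M/(p_1 + p_2·(x_2/x_1)).
Numerically x_2/x_1 = 0.021161, so x_1* = 82/(13 + 9.4·0.021161) = 6.2126 and x_2* = 0.021161·6.2126 = 0.1315.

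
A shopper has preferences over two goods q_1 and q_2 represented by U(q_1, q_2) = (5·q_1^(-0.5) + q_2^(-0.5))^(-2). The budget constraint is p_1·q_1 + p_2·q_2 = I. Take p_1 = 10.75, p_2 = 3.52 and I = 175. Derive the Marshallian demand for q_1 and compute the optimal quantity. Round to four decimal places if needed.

MRS = MU_q_1/MU_q_2 = 5·(q_2/q_1)^(1.5). Set equal to p_1/p_2.
Hence q_2/q_1 = ((1/5)·p_1/p_2)^(1/(1.5)), i.e. raised to the 2/3 power.
With the ratio pinned down, the budget gives q_1* = I/(p_1 + p_2·(q_2/q_1)) and q_2* = (q_2/q_1)·q_1*.
Numerically q_2/q_1 = 0.719886, so q_1* = 175/(10.75 + 3.52·0.719886) = 13.1737.

q_1* = 13.1737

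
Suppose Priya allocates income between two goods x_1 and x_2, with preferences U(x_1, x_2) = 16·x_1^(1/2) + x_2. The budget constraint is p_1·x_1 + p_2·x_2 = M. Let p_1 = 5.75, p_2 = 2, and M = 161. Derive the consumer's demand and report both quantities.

x_1* = 7.7429, x_2* = 58.2391

Set MRS = p_1/p_2: 8·x_1^(−1/2) = p_1/p_2.
Solve: √x_1 = 8·p_2/p_1, so x_1*(p_1,p_2) = (8·p_2/p_1)², and x_2* = (M − p_1·x_1*)/p_2.
Plugging in: x_1* = (8·2/5.75)² = 7.7429, x_2* = 58.2391.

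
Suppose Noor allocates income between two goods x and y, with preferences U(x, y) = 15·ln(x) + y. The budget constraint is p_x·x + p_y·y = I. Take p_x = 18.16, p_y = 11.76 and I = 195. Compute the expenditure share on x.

MU_x = 15/x, MU_y = 1. Tangency: 15/x = p_x/p_y.
So x*(p_x,p_y) = 15·p_y/p_x, independent of income; and y* = (I − 15·p_y)/p_y.
At the given prices: x* = 15·11.76/18.16 = 9.7137, and y* = 1.5816.
Expenditure on x: 18.16·9.7137 = 176.4; share = 0.9046.

share on x = 0.9046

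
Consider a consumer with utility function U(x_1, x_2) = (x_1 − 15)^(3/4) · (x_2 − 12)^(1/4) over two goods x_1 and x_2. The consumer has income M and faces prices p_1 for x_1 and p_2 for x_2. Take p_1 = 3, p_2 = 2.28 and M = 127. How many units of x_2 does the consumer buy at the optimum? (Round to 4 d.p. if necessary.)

Let x_1' = x_1−15, x_2' = x_2−12. MRS = 3·x_2'/x_1' = p_1/p_2.
After buying the subsistence bundle (15, 12), a share 0.75 of the remaining income goes to x_1: x_1* = 15 + 0.75·(M − 15p_1 − 12p_2)/p_1.
Discretionary income = 127 − 15·3 − 12·2.28 = 54.64; x_2* = 12 + 0.25·54.64/2.28 = 17.9912.

x_2* = 17.9912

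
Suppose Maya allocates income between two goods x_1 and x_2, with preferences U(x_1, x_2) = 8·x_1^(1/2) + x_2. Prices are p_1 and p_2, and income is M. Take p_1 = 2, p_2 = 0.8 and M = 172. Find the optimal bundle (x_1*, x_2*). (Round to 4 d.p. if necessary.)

x_1* = 2.56, x_2* = 208.6

Utility is quasi-linear in x_2; the FOC for x_1 is 4/√x_1 = p_1/p_2.
Thus x_1* = (4·p_2/p_1)² — independent of M — with the rest of income spent on x_2.
Plugging in: x_1* = (4·0.8/2)² = 2.56, x_2* = 208.6.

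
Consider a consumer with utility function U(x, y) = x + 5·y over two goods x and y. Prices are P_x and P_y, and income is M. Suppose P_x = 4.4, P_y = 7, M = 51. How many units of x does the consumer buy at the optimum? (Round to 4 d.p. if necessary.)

Perfect substitutes: compare marginal utility per dollar. 1/P_x vs 5/P_y → 0.2273 vs 0.7143.
y gives more utility per dollar, so spend all income on y: y* = M/P_y, x* = 0.
Numerically: x* = 0, y* = 7.2857.

x* = 0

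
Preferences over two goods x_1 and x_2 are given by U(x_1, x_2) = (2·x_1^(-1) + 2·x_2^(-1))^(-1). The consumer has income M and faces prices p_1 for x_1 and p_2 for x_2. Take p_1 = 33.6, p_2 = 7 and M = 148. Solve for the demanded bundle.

MRS = MU_x_1/MU_x_2 = (x_2/x_1)^(2). Set equal to p_1/p_2.
Hence x_2/x_1 = (p_1/p_2)^(1/(2)), i.e. raised to the 0.5 power.
With the ratio pinned down, the budget gives x_1* = M/(p_1 + p_2·(x_2/x_1)) and x_2* = (x_2/x_1)·x_1*.
Numerically x_2/x_1 = 2.19089, so x_1* = 148/(33.6 + 7·2.19089) = 3.0243 and x_2* = 2.19089·3.0243 = 6.626.

x_1* = 3.0243, x_2* = 6.626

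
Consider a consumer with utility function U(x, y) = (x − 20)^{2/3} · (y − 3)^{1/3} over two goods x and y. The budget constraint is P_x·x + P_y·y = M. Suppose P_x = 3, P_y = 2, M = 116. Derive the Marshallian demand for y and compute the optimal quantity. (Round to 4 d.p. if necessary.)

This is Cobb-Douglas in (x−20, y−3): tangency gives 2/3·P_y·(y−3) = 1/3·P_x·(x−20).
After buying the subsistence bundle (20, 3), a share 2/3 of the remaining income goes to x: x* = 20 + 2/3·(M − 20P_x − 3P_y)/P_x.
Discretionary income = 116 − 20·3 − 3·2 = 50; y* = 3 + 1/3·50/2 = 11.3333.

y* = 11.3333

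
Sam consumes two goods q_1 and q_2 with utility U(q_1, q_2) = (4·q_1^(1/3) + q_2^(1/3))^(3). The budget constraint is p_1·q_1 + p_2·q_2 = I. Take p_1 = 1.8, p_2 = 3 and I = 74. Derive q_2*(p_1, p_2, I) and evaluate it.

q_2* = 2.1775

Substitute q_2 = (q_2/q_1)·q_1 into the budget: q_1* = I/(p_1 + p_2·(q_2/q_1)).
Numerically q_2/q_1 = 0.058095, so q_1* = 74/(1.8 + 3·0.058095) = 37.4819 and q_2* = 0.058095·37.4819 = 2.1775.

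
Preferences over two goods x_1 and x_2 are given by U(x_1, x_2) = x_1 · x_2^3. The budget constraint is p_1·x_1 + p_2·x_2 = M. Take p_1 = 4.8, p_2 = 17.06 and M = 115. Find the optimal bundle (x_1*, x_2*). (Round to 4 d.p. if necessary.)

Demand: x_1*(p_1,p_2,M) = 0.25·M/p_1 and x_2* = 0.75·M/p_2.
At p_1=4.8, p_2=17.06, M=115: x_1* = 0.25·115/4.8 = 5.9896, x_2* = 5.0557.

x_1* = 5.9896, x_2* = 5.0557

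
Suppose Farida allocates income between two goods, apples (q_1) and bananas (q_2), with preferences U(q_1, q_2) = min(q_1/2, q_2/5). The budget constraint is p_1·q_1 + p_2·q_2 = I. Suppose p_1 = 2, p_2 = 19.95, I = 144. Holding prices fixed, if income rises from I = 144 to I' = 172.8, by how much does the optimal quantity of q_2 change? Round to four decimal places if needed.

Δq_2* = 1.388

Leontief preferences: the optimum is at the kink where q_1/2 = q_2/5, i.e. q_2 = (5/2)·q_1.
Budget: p_1·q_1 + p_2·(5/2)·q_1 = I, so (2·p_1 + 5·p_2)·q_1 = 2·I.
Demand: q_1*(p_1,p_2,I) = 2·I/(2·p_1 + 5·p_2), q_2* = 5·I/(2·p_1 + 5·p_2).
Here 2·2 + 5·19.95 = 103.75, giving q_2* = 6.9398.
At I' = 172.8: q_2* = 8.3277. Change: 8.3277 − 6.9398 = 1.388.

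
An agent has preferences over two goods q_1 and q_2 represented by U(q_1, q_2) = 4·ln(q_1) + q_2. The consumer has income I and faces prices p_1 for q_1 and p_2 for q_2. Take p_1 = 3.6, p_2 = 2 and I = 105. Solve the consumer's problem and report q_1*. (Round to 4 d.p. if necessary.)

q_1* = 2.2222

So q_1*(p_1,p_2) = 4·p_2/p_1, independent of income; and q_2* = (I − 4·p_2)/p_2.
At the given prices: q_1* = 4·2/3.6 = 2.2222.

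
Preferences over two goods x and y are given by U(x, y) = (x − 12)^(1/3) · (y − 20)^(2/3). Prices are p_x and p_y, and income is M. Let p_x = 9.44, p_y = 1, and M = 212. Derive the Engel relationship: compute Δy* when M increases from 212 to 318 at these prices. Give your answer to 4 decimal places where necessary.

MRS = (1/2)·(y−20)/(x−12). Tangency with p_x/p_y gives y−20 = 2·(p_x/p_y)·(x−12).
Substituting into the budget: x* = 12 + 1/3·(M − 12·p_x − 20·p_y)/p_x, and y* = 20 + 2/3·(…)/p_y.
Discretionary income = 212 − 12·9.44 − 20·1 = 78.72; y* = 20 + 2/3·78.72/1 = 72.48.
At M' = 318: y* = 143.1467. Change: 143.1467 − 72.48 = 70.6667.

Δy* = 70.6667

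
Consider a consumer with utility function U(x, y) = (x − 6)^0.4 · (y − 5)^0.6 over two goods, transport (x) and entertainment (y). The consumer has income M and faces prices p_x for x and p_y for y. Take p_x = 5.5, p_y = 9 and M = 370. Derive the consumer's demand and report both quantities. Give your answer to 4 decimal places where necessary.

This is Cobb-Douglas in (x−6, y−5): tangency gives 0.4·p_y·(y−5) = 0.6·p_x·(x−6).
Substituting into the budget: x* = 6 + 0.4·(M − 6·p_x − 5·p_y)/p_x, and y* = 5 + 0.6·(…)/p_y.
Discretionary income = 370 − 6·5.5 − 5·9 = 292; x* = 6 + 0.4·292/5.5 = 27.2364; y* = 5 + 0.6·292/9 = 24.4667.

x* = 27.2364, y* = 24.4667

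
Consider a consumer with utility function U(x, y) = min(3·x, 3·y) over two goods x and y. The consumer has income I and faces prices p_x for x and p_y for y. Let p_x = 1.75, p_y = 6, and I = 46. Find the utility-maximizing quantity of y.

y* = 5.9355

With perfect complements, no substitution: consume in ratio x:y = 3:3.
Budget: p_x·x + p_y·x = I, so (3·p_x + 3·p_y)·x = 3·I.
Demand: x*(p_x,p_y,I) = 3·I/(3·p_x + 3·p_y), y* = 3·I/(3·p_x + 3·p_y).
Here 3·1.75 + 3·6 = 23.25, giving y* = 5.9355.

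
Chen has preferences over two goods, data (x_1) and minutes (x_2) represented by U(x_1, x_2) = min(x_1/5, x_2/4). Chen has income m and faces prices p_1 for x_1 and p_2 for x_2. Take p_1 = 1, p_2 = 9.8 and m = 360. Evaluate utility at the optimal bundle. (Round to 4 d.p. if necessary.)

With perfect complements, no substitution: consume in ratio x_1:x_2 = 5:4.
Budget: p_1·x_1 + p_2·(4/5)·x_1 = m, so (5·p_1 + 4·p_2)·x_1 = 5·m.
Demand: x_1*(p_1,p_2,m) = 5·m/(5·p_1 + 4·p_2), x_2* = 4·m/(5·p_1 + 4·p_2).
Here 5·1 + 4·9.8 = 44.2, giving x_1* = 40.724 and x_2* = 32.5792.
Utility at the optimum: U(40.724, 32.5792) = 8.1448.

V = 8.1448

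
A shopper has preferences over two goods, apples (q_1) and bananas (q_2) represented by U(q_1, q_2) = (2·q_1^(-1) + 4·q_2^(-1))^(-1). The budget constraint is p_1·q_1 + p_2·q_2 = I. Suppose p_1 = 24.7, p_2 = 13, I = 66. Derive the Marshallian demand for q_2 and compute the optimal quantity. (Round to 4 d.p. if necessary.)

MRS = MU_q_1/MU_q_2 = (1/2)·(q_2/q_1)^(2). Set equal to p_1/p_2.
Solve for the ratio: q_2/q_1 = [2·p_1/p_2]^(0.5).
Substitute q_2 = (q_2/q_1)·q_1 into the budget: q_1* = I/(p_1 + p_2·(q_2/q_1)).
Numerically q_2/q_1 = 1.949359, so q_1* = 66/(24.7 + 13·1.949359) = 1.3189 and q_2* = 1.949359·1.3189 = 2.571.

q_2* = 2.571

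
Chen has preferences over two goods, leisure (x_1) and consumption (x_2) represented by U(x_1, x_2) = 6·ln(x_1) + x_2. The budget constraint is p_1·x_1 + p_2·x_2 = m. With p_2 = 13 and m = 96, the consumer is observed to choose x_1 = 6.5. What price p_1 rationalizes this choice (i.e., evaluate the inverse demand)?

MU_x_1 = 6/x_1, MU_x_2 = 1. Tangency: 6/x_1 = p_1/p_2.
So x_1*(p_1,p_2) = 6·p_2/p_1, independent of income; and x_2* = (m − 6·p_2)/p_2.
Set x_1* = 6.5 in the demand function and solve for p_1: p_1 = 12.

p_1 = 12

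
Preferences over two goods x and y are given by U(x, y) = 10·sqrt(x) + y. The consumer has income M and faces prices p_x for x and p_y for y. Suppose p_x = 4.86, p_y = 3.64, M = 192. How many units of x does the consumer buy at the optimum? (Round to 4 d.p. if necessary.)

x* = 14.0239

MU_x = 5/√x, MU_y = 1. Tangency: 5/√x = p_x/p_y.
Solve: √x = 5·p_y/p_x, so x*(p_x,p_y) = (5·p_y/p_x)², and y* = (M − p_x·x*)/p_y.
Plugging in: x* = (5·3.64/4.86)² = 14.0239.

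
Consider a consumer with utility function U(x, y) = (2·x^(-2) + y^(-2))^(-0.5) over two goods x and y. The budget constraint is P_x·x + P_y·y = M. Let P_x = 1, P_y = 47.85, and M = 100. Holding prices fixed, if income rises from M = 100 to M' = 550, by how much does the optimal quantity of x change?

Substitute y = (y/x)·x into the budget: x* = M/(P_x + P_y·(y/x)).
Numerically y/x = 0.218623, so x* = 100/(1 + 47.85·0.218623) = 8.7252.
At M' = 550: x* = 47.9884. Change: 47.9884 − 8.7252 = 39.2632.

Δx* = 39.2632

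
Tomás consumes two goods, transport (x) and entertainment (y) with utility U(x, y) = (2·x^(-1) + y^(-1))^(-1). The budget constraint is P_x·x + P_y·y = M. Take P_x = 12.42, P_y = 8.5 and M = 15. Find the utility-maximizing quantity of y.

Numerically y/x = 0.854745, so x* = 15/(12.42 + 8.5·0.854745) = 0.762 and y* = 0.854745·0.762 = 0.6513.

y* = 0.6513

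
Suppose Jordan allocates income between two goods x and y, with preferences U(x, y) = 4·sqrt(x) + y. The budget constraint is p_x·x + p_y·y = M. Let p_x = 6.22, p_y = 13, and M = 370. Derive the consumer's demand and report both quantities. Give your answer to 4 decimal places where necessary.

x* = 17.4729, y* = 20.1014

Plugging in: x* = (2·13/6.22)² = 17.4729, y* = 20.1014.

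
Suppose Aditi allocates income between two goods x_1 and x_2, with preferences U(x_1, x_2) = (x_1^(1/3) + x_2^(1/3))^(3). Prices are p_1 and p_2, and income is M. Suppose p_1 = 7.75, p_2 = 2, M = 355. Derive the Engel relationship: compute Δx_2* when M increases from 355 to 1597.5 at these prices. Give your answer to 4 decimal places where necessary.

Δx_2* = 411.9694

From the CES first-order condition, (x_2/x_1)^(2/3) = p_1/p_2.
Solve for the ratio: x_2/x_1 = [p_1/p_2]^(1.5).
Substitute x_2 = (x_2/x_1)·x_1 into the budget: x_1* = M/(p_1 + p_2·(x_2/x_1)).
Numerically x_2/x_1 = 7.627945, so x_1* = 355/(7.75 + 2·7.627945) = 15.4308 and x_2* = 7.627945·15.4308 = 117.7055.
At M' = 1597.5: x_2* = 529.6749. Change: 529.6749 − 117.7055 = 411.9694.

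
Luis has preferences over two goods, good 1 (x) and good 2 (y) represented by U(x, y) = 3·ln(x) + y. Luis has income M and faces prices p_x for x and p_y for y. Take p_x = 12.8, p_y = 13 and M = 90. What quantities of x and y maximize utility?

Set MRS = p_x/p_y: (3/x)/1 = p_x/p_y.
So x*(p_x,p_y) = 3·p_y/p_x, independent of income; and y* = (M − 3·p_y)/p_y.
At the given prices: x* = 3·13/12.8 = 3.0469, and y* = 3.9231.

x* = 3.0469, y* = 3.9231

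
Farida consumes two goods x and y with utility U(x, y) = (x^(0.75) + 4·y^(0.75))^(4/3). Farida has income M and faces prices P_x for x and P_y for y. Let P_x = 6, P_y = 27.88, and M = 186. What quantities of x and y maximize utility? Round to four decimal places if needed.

x* = 8.7284, y* = 4.793

MU_x ∝ x^(-0.25), MU_y ∝ 4·y^(-0.25), so MRS = (1/4)·(y/x)^(0.25) = P_x/P_y.
Solve for the ratio: y/x = [4·P_x/P_y]^(4).
With the ratio pinned down, the budget gives x* = M/(P_x + P_y·(y/x)) and y* = (y/x)·x*.
Numerically y/x = 0.549128, so x* = 186/(6 + 27.88·0.549128) = 8.7284 and y* = 0.549128·8.7284 = 4.793.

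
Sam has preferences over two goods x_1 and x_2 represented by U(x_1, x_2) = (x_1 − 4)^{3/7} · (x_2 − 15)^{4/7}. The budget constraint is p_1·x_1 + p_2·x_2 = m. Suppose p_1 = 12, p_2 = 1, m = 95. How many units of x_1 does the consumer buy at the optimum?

This is Cobb-Douglas in (x_1−4, x_2−15): tangency gives 3/7·p_2·(x_2−15) = 4/7·p_1·(x_1−4).
Substituting into the budget: x_1* = 4 + 3/7·(m − 4·p_1 − 15·p_2)/p_1, and x_2* = 15 + 4/7·(…)/p_2.
Discretionary income = 95 − 4·12 − 15·1 = 32; x_1* = 4 + 3/7·32/12 = 5.1429.

x_1* = 5.1429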